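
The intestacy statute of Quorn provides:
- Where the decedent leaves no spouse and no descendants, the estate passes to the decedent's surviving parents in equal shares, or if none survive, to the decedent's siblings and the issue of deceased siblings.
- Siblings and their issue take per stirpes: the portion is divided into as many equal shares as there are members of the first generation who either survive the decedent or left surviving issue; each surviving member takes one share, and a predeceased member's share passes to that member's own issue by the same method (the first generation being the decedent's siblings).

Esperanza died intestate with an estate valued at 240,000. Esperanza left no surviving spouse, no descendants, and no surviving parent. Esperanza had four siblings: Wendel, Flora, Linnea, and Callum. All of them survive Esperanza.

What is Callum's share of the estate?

Callum receives 60,000.

The entire 240,000 passes to the siblings and their issue.
That amount (240,000) is divided into 4 shares of 60,000: Wendel, Flora, Linnea, and Callum each take 60,000.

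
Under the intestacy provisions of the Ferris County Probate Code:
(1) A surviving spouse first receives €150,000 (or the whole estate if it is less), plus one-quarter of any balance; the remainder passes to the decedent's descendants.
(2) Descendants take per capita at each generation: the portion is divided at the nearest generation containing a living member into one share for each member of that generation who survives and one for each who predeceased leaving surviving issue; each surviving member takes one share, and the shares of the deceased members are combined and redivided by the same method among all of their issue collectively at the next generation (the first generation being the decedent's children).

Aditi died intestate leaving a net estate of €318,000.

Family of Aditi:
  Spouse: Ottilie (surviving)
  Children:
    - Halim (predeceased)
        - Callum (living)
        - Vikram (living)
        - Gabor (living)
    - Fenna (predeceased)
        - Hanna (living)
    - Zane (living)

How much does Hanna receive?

Ottilie first takes €150,000, leaving a balance of €168,000. Ottilie then takes one-quarter of the balance (€42,000), for a total of €192,000. The remaining €126,000 passes to the descendants.
The descendants' portion (€126,000) is divided at the children's generation into 3 shares of €42,000. Zane takes €42,000. The 2 shares of the deceased (Halim and Fenna) are combined into a pool of €84,000.
That pool (€84,000) is divided at the grandchildren's generation equally among Callum, Vikram, Gabor, and Hanna: €21,000 each.

Hanna receives €21,000.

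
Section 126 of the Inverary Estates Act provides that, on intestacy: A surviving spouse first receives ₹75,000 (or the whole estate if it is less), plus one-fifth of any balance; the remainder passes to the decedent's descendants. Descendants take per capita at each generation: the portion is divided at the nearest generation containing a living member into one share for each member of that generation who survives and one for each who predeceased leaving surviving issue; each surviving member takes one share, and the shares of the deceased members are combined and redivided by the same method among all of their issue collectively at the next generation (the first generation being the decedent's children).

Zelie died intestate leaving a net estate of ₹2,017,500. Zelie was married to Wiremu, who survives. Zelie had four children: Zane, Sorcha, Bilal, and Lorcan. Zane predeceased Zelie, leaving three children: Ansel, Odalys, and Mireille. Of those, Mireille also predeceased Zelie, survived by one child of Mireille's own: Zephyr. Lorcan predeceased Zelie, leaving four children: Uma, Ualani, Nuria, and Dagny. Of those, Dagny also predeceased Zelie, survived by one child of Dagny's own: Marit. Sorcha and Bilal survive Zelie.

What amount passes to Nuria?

Wiremu first takes ₹75,000, leaving a balance of ₹1,942,500. Wiremu then takes one-fifth of the balance (₹388,500), for a total of ₹463,500. The remaining ₹1,554,000 passes to the descendants.
The descendants' portion (₹1,554,000) is divided at the children's generation into 4 shares of ₹388,500. Sorcha and Bilal each take ₹388,500. The 2 shares of the deceased (Zane and Lorcan) are combined into a pool of ₹777,000.
That pool (₹777,000) is divided at the grandchildren's generation into 7 shares of ₹111,000. Ansel, Odalys, Uma, Ualani, and Nuria each take ₹111,000. The 2 shares of the deceased (Mireille and Dagny) are combined into a pool of ₹222,000.
That pool (₹222,000) is divided at the great-grandchildren's generation equally among Zephyr and Marit: ₹111,000 each.

Nuria receives ₹111,000.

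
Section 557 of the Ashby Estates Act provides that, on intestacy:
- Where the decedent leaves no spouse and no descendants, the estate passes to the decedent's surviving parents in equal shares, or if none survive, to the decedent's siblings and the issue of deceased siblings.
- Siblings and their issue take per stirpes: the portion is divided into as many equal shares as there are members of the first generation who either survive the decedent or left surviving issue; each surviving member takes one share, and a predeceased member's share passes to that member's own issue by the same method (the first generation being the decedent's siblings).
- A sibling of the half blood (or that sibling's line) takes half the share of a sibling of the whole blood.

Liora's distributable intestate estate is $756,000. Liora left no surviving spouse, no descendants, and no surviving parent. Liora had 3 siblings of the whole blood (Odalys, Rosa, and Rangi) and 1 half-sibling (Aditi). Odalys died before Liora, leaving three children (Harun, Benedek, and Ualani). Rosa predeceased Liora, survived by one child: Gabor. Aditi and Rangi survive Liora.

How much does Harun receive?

The entire $756,000 passes to the siblings and their issue.
Counting each half-blood sibling's line as half a unit, there are 7/2 units in $756,000, so one unit is $216,000. Whole-blood lines (Odalys, Rosa, and Rangi) take $216,000 each; half-blood lines (Aditi) take $108,000 each.
Odalys's share ($216,000) is divided into 3 shares of $72,000: Harun, Benedek, and Ualani each take $72,000.
Rosa's share ($216,000) passes entirely to Gabor.

Harun receives $72,000.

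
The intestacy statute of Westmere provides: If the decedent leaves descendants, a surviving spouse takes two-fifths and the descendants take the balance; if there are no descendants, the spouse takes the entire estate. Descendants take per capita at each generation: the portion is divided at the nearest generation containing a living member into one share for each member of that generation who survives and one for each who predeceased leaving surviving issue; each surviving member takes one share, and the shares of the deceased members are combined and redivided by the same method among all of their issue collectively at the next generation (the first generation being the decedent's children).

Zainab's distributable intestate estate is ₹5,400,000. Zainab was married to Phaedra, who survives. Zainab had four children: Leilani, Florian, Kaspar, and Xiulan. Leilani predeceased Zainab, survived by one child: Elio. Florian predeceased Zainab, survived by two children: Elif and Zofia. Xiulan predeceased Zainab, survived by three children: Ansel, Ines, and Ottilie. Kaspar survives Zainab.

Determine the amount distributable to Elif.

Phaedra takes two-fifths of ₹5,400,000 = ₹2,160,000. The remaining ₹3,240,000 passes to the descendants.
The descendants' portion (₹3,240,000) is divided at the children's generation into 4 shares of ₹810,000. Kaspar takes ₹810,000. The 3 shares of the deceased (Leilani, Florian, and Xiulan) are combined into a pool of ₹2,430,000.
That pool (₹2,430,000) is divided at the grandchildren's generation equally among Elio, Elif, Zofia, Ansel, Ines, and Ottilie: ₹405,000 each.

Elif receives ₹405,000.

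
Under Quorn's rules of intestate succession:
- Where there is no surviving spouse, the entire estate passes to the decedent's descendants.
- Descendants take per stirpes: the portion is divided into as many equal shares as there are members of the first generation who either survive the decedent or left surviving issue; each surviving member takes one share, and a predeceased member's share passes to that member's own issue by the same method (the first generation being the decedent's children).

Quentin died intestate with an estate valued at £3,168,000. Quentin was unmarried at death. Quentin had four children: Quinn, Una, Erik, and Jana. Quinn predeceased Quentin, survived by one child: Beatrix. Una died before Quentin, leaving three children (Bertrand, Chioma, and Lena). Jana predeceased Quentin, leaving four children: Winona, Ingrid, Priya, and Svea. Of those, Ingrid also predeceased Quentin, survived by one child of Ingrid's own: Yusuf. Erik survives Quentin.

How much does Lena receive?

Lena receives £264,000.

The entire £3,168,000 passes to the descendants.
That amount (£3,168,000) is divided into 4 shares of £792,000: Erik takes £792,000; Quinn's £792,000 share passes to Quinn's issue; Una's £792,000 share passes to Una's issue; Jana's £792,000 share passes to Jana's issue.
Quinn's share (£792,000) passes entirely to Beatrix.
Una's share (£792,000) is divided into 3 shares of £264,000: Bertrand, Chioma, and Lena each take £264,000.
Jana's share (£792,000) is divided into 4 shares of £198,000: Winona, Priya, and Svea each take £198,000; Ingrid's £198,000 share passes to Ingrid's issue.
Ingrid's share (£198,000) passes entirely to Yusuf.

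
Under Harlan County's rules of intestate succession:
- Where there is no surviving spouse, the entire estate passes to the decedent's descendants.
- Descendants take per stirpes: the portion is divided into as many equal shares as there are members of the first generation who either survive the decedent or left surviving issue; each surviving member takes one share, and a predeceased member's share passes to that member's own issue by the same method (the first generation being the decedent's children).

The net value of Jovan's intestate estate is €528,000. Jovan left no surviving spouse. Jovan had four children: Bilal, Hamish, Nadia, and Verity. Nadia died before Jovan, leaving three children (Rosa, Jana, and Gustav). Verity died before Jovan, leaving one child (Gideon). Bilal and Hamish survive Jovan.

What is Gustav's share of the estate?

The entire €528,000 passes to the descendants.
That amount (€528,000) is divided into 4 shares of €132,000: Bilal and Hamish each take €132,000; Nadia's €132,000 share passes to Nadia's issue; Verity's €132,000 share passes to Verity's issue.
Nadia's share (€132,000) is divided into 3 shares of €44,000: Rosa, Jana, and Gustav each take €44,000.
Verity's share (€132,000) passes entirely to Gideon.

Gustav receives €44,000.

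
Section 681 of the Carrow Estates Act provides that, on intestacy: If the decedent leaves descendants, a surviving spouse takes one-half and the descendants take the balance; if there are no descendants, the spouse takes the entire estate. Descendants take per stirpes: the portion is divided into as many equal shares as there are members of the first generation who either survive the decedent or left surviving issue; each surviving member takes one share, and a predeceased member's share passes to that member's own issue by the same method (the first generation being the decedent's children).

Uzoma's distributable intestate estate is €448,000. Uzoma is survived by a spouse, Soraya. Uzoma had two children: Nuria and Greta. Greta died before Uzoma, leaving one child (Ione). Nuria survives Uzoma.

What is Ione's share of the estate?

Ione receives €112,000.

Soraya takes one-half of €448,000 = €224,000. The remaining €224,000 passes to the descendants.
The descendants' portion (€224,000) is divided into 2 shares of €112,000: Nuria takes €112,000; Greta's €112,000 share passes to Greta's issue.
Greta's share (€112,000) passes entirely to Ione.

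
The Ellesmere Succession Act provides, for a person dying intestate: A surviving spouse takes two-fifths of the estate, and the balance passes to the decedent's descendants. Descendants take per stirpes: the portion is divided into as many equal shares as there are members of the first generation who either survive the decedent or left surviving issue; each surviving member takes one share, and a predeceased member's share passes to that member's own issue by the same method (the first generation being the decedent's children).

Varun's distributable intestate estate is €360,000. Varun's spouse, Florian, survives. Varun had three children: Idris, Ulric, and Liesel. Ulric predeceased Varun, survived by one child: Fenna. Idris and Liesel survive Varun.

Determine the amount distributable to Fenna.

Florian takes two-fifths of €360,000 = €144,000. The remaining €216,000 passes to the descendants.
The descendants' portion (€216,000) is divided into 3 shares of €72,000: Idris and Liesel each take €72,000; Ulric's €72,000 share passes to Ulric's issue.
Ulric's share (€72,000) passes entirely to Fenna.

Fenna receives €72,000.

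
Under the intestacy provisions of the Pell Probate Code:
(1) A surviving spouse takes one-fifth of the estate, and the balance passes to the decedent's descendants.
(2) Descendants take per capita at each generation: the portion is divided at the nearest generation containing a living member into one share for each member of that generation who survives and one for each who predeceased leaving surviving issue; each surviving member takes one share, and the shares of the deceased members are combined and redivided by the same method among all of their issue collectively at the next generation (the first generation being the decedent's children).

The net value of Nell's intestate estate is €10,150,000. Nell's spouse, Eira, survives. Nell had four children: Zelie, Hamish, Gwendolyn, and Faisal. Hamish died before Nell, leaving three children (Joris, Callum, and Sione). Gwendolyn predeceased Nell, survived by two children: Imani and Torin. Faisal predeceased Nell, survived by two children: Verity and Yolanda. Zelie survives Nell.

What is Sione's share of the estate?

Eira takes one-fifth of €10,150,000 = €2,030,000. The remaining €8,120,000 passes to the descendants.
The descendants' portion (€8,120,000) is divided at the children's generation into 4 shares of €2,030,000. Zelie takes €2,030,000. The 3 shares of the deceased (Hamish, Gwendolyn, and Faisal) are combined into a pool of €6,090,000.
That pool (€6,090,000) is divided at the grandchildren's generation equally among Joris, Callum, Sione, Imani, Torin, Verity, and Yolanda: €870,000 each.

Sione receives €870,000.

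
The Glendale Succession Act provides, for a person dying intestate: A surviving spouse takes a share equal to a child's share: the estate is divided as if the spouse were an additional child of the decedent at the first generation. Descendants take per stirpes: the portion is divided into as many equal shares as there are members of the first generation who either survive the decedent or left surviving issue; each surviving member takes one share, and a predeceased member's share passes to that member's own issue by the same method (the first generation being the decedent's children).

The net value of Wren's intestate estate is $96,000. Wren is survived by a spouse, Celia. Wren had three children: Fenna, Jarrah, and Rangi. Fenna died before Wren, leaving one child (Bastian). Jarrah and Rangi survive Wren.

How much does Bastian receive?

Bastian receives $24,000.

The spouse counts as an additional share at the children's level, so there are 4 primary shares of $24,000. Celia takes one such share ($24,000).
The children's combined portion ($72,000) is divided into 3 shares of $24,000: Jarrah and Rangi each take $24,000; Fenna's $24,000 share passes to Fenna's issue.
Fenna's share ($24,000) passes entirely to Bastian.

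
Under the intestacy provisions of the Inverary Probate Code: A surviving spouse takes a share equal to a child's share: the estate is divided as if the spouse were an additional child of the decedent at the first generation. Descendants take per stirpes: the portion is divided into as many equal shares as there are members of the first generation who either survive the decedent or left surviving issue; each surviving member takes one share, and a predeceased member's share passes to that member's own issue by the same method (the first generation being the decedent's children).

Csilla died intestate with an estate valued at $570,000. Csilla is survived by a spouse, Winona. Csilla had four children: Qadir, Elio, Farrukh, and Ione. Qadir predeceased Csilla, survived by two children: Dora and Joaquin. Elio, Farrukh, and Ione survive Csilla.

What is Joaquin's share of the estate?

The spouse counts as an additional share at the children's level, so there are 5 primary shares of $114,000. Winona takes one such share ($114,000).
The children's combined portion ($456,000) is divided into 4 shares of $114,000: Elio, Farrukh, and Ione each take $114,000; Qadir's $114,000 share passes to Qadir's issue.
Qadir's share ($114,000) is divided into 2 shares of $57,000: Dora and Joaquin each take $57,000.

Joaquin receives $57,000.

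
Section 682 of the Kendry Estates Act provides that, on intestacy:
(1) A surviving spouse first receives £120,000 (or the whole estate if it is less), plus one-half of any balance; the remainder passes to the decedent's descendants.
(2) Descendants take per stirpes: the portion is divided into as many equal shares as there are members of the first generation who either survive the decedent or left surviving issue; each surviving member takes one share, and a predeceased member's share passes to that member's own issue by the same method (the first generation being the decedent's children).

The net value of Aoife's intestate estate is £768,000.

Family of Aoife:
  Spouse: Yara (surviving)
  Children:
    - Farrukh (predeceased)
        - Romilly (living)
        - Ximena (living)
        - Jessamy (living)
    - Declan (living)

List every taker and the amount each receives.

Yara first takes £120,000, leaving a balance of £648,000. Yara then takes one-half of the balance (£324,000), for a total of £444,000. The remaining £324,000 passes to the descendants.
The descendants' portion (£324,000) is divided into 2 shares of £162,000: Declan takes £162,000; Farrukh's £162,000 share passes to Farrukh's issue.
Farrukh's share (£162,000) is divided into 3 shares of £54,000: Romilly, Ximena, and Jessamy each take £54,000.

Yara: £444,000; Romilly: £54,000; Ximena: £54,000; Jessamy: £54,000; Declan: £162,000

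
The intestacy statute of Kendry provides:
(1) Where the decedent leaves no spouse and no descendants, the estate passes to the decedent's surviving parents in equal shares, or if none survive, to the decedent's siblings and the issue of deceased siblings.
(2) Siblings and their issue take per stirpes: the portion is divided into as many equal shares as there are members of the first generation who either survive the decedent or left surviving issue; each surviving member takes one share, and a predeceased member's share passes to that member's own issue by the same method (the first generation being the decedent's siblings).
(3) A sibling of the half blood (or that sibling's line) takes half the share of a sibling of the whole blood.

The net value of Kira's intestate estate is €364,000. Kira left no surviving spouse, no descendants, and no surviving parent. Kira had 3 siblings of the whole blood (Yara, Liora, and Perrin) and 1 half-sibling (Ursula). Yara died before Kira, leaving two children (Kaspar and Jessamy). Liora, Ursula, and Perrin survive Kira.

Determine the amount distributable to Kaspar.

The entire €364,000 passes to the siblings and their issue.
Counting each half-blood sibling's line as half a unit, there are 7/2 units in €364,000, so one unit is €104,000. Whole-blood lines (Yara, Liora, and Perrin) take €104,000 each; half-blood lines (Ursula) take €52,000 each.
Yara's share (€104,000) is divided into 2 shares of €52,000: Kaspar and Jessamy each take €52,000.

Kaspar receives €52,000.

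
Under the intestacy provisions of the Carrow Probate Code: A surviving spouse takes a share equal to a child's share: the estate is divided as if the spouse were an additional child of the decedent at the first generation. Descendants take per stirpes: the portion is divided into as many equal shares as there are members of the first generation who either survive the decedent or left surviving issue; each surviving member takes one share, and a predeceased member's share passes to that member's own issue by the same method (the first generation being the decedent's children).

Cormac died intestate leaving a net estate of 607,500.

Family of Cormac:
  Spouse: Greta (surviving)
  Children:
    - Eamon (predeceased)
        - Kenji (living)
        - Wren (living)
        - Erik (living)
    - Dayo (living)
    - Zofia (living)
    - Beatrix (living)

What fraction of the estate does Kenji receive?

The spouse counts as an additional share at the children's level, so there are 5 primary shares of 121,500. Greta takes one such share (121,500).
The children's combined portion (486,000) is divided into 4 shares of 121,500: Dayo, Zofia, and Beatrix each take 121,500; Eamon's 121,500 share passes to Eamon's issue.
Eamon's share (121,500) is divided into 3 shares of 40,500: Kenji, Wren, and Erik each take 40,500.

Kenji receives 1/15 of the estate.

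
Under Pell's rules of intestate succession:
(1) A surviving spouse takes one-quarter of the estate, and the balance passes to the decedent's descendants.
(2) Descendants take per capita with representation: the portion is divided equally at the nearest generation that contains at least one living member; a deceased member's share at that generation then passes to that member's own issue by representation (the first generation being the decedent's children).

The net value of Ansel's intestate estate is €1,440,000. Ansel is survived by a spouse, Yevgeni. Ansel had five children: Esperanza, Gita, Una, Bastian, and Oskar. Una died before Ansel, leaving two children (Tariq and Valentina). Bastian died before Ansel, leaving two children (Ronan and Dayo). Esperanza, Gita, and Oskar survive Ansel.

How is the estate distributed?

Yevgeni takes one-quarter of €1,440,000 = €360,000. The remaining €1,080,000 passes to the descendants.
The descendants' portion (€1,080,000) is divided into 5 shares of €216,000: Esperanza, Gita, and Oskar each take €216,000; Una's €216,000 share passes to Una's issue; Bastian's €216,000 share passes to Bastian's issue.
Una's share (€216,000) is divided into 2 shares of €108,000: Tariq and Valentina each take €108,000.
Bastian's share (€216,000) is divided into 2 shares of €108,000: Ronan and Dayo each take €108,000.

Yevgeni: €360,000; Esperanza: €216,000; Gita: €216,000; Tariq: €108,000; Valentina: €108,000; Ronan: €108,000; Dayo: €108,000; Oskar: €216,000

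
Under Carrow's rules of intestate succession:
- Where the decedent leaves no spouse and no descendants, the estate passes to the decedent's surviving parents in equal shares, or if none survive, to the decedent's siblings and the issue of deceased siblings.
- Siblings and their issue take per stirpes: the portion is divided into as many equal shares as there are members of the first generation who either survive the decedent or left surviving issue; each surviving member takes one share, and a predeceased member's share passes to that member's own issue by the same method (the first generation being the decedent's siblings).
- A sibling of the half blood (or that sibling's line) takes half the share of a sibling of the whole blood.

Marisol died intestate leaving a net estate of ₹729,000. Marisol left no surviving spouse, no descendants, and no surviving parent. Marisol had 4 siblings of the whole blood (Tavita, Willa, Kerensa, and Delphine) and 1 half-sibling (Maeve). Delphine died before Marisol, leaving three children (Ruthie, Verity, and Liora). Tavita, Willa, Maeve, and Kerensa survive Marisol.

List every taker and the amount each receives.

The entire ₹729,000 passes to the siblings and their issue.
Counting each half-blood sibling's line as half a unit, there are 9/2 units in ₹729,000, so one unit is ₹162,000. Whole-blood lines (Tavita, Willa, Kerensa, and Delphine) take ₹162,000 each; half-blood lines (Maeve) take ₹81,000 each.
Delphine's share (₹162,000) is divided into 3 shares of ₹54,000: Ruthie, Verity, and Liora each take ₹54,000.

Tavita: ₹162,000; Willa: ₹162,000; Maeve: ₹81,000; Kerensa: ₹162,000; Ruthie: ₹54,000; Verity: ₹54,000; Liora: ₹54,000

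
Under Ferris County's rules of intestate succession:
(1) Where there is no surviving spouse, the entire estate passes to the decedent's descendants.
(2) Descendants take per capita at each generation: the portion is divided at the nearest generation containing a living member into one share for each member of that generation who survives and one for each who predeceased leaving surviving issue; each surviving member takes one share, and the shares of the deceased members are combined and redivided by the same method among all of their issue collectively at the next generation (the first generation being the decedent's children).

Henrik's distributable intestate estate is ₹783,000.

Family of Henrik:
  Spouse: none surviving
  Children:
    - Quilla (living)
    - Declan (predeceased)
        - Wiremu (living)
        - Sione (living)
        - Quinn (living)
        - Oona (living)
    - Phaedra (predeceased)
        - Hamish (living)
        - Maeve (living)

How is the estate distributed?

Quilla: ₹261,000; Wiremu: ₹87,000; Sione: ₹87,000; Quinn: ₹87,000; Oona: ₹87,000; Hamish: ₹87,000; Maeve: ₹87,000

The entire ₹783,000 passes to the descendants.
That amount (₹783,000) is divided at the children's generation into 3 shares of ₹261,000. Quilla takes ₹261,000. The 2 shares of the deceased (Declan and Phaedra) are combined into a pool of ₹522,000.
That pool (₹522,000) is divided at the grandchildren's generation equally among Wiremu, Sione, Quinn, Oona, Hamish, and Maeve: ₹87,000 each.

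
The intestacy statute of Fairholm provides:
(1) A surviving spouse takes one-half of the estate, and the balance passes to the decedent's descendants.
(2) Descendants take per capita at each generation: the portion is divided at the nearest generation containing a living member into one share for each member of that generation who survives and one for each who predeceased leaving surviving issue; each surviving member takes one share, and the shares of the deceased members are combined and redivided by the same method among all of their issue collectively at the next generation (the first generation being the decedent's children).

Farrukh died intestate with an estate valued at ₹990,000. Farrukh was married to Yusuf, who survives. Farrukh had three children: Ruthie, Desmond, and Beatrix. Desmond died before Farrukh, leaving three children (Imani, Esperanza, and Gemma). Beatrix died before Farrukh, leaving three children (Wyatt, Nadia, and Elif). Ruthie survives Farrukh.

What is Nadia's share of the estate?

Nadia receives ₹55,000.

Yusuf takes one-half of ₹990,000 = ₹495,000. The remaining ₹495,000 passes to the descendants.
The descendants' portion (₹495,000) is divided at the children's generation into 3 shares of ₹165,000. Ruthie takes ₹165,000. The 2 shares of the deceased (Desmond and Beatrix) are combined into a pool of ₹330,000.
That pool (₹330,000) is divided at the grandchildren's generation equally among Imani, Esperanza, Gemma, Wyatt, Nadia, and Elif: ₹55,000 each.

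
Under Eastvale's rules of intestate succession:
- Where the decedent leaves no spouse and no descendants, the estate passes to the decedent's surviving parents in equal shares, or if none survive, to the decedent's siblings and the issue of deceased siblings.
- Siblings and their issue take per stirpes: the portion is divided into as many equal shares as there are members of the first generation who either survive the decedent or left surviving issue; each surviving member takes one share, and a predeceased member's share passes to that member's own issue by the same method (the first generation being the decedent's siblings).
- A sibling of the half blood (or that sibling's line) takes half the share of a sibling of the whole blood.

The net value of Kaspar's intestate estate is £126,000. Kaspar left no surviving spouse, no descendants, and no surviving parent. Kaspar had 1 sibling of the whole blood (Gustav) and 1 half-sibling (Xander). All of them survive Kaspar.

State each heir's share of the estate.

Xander: £42,000; Gustav: £84,000

The entire £126,000 passes to the siblings and their issue.
Counting each half-blood sibling's line as half a unit, there are 3/2 units in £126,000, so one unit is £84,000. Whole-blood lines (Gustav) take £84,000 each; half-blood lines (Xander) take £42,000 each.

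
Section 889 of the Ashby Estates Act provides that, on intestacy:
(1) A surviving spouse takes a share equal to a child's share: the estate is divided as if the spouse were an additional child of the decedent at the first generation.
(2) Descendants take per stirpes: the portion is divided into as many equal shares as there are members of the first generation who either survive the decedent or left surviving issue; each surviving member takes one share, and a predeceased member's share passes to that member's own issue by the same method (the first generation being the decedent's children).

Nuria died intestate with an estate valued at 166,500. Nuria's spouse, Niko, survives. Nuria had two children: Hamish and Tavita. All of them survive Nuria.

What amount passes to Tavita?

Tavita receives 55,500.

The spouse counts as an additional share at the children's level, so there are 3 primary shares of 55,500. Niko takes one such share (55,500).
The children's combined portion (111,000) is divided into 2 shares of 55,500: Hamish and Tavita each take 55,500.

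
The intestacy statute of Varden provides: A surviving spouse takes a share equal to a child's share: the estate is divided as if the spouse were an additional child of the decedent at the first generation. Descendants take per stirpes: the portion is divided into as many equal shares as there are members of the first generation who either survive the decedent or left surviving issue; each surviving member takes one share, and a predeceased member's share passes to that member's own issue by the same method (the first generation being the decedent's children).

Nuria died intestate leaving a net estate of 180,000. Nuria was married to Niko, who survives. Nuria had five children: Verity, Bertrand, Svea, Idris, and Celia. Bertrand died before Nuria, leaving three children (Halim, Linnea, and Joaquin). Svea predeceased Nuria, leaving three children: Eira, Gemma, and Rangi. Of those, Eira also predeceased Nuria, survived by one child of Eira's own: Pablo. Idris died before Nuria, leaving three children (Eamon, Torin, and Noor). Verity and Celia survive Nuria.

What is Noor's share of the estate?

The spouse counts as an additional share at the children's level, so there are 6 primary shares of 30,000. Niko takes one such share (30,000).
The children's combined portion (150,000) is divided into 5 shares of 30,000: Verity and Celia each take 30,000; Bertrand's 30,000 share passes to Bertrand's issue; Svea's 30,000 share passes to Svea's issue; Idris's 30,000 share passes to Idris's issue.
Bertrand's share (30,000) is divided into 3 shares of 10,000: Halim, Linnea, and Joaquin each take 10,000.
Svea's share (30,000) is divided into 3 shares of 10,000: Gemma and Rangi each take 10,000; Eira's 10,000 share passes to Eira's issue.
Eira's share (10,000) passes entirely to Pablo.
Idris's share (30,000) is divided into 3 shares of 10,000: Eamon, Torin, and Noor each take 10,000.

Noor receives 10,000.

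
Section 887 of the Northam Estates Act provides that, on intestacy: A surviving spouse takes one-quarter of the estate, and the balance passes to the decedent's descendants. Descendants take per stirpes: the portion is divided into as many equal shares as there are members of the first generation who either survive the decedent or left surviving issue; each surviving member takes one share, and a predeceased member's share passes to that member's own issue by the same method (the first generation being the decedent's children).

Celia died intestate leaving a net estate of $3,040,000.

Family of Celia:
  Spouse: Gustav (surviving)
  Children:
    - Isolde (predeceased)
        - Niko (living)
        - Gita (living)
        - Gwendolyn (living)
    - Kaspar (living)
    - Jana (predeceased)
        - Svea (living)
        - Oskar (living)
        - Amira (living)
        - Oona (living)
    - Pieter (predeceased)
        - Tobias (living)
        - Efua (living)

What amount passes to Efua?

Gustav takes one-quarter of $3,040,000 = $760,000. The remaining $2,280,000 passes to the descendants.
The descendants' portion ($2,280,000) is divided into 4 shares of $570,000: Kaspar takes $570,000; Isolde's $570,000 share passes to Isolde's issue; Jana's $570,000 share passes to Jana's issue; Pieter's $570,000 share passes to Pieter's issue.
Isolde's share ($570,000) is divided into 3 shares of $190,000: Niko, Gita, and Gwendolyn each take $190,000.
Jana's share ($570,000) is divided into 4 shares of $142,500: Svea, Oskar, Amira, and Oona each take $142,500.
Pieter's share ($570,000) is divided into 2 shares of $285,000: Tobias and Efua each take $285,000.

Efua receives $285,000.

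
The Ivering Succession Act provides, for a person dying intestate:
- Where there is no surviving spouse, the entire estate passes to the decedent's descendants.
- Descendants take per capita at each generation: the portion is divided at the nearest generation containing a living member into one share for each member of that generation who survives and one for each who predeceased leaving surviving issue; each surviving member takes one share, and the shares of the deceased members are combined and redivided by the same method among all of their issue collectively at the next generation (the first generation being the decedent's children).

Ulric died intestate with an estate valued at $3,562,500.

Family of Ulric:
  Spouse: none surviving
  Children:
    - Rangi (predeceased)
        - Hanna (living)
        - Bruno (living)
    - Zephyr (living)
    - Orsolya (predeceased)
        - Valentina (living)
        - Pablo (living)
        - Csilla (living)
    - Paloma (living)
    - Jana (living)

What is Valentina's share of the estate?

Valentina receives $285,000.

The entire $3,562,500 passes to the descendants.
That amount ($3,562,500) is divided at the children's generation into 5 shares of $712,500. Zephyr, Paloma, and Jana each take $712,500. The 2 shares of the deceased (Rangi and Orsolya) are combined into a pool of $1,425,000.
That pool ($1,425,000) is divided at the grandchildren's generation equally among Hanna, Bruno, Valentina, Pablo, and Csilla: $285,000 each.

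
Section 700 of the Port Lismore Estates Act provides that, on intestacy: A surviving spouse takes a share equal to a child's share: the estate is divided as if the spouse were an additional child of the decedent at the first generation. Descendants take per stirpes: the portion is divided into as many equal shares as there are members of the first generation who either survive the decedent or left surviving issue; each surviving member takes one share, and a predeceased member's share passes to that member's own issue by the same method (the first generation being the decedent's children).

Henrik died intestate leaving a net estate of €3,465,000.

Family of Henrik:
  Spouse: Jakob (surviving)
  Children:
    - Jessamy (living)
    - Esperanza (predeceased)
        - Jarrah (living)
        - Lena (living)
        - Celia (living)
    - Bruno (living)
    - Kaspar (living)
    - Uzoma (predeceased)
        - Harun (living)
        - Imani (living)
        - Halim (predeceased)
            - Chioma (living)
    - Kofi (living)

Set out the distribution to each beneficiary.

Jakob: €495,000; Jessamy: €495,000; Jarrah: €165,000; Lena: €165,000; Celia: €165,000; Bruno: €495,000; Kaspar: €495,000; Harun: €165,000; Imani: €165,000; Chioma: €165,000; Kofi: €495,000

The spouse counts as an additional share at the children's level, so there are 7 primary shares of €495,000. Jakob takes one such share (€495,000).
The children's combined portion (€2,970,000) is divided into 6 shares of €495,000: Jessamy, Bruno, Kaspar, and Kofi each take €495,000; Esperanza's €495,000 share passes to Esperanza's issue; Uzoma's €495,000 share passes to Uzoma's issue.
Esperanza's share (€495,000) is divided into 3 shares of €165,000: Jarrah, Lena, and Celia each take €165,000.
Uzoma's share (€495,000) is divided into 3 shares of €165,000: Harun and Imani each take €165,000; Halim's €165,000 share passes to Halim's issue.
Halim's share (€165,000) passes entirely to Chioma.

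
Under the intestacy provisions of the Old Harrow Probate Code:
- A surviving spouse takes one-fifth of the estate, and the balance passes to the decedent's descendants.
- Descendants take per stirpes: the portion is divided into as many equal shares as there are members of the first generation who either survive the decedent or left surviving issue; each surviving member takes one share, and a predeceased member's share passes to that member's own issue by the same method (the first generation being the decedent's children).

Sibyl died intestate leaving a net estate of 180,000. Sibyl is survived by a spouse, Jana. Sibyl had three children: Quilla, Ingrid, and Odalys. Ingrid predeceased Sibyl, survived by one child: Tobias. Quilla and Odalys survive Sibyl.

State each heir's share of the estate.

Jana takes one-fifth of 180,000 = 36,000. The remaining 144,000 passes to the descendants.
The descendants' portion (144,000) is divided into 3 shares of 48,000: Quilla and Odalys each take 48,000; Ingrid's 48,000 share passes to Ingrid's issue.
Ingrid's share (48,000) passes entirely to Tobias.

Jana: 36,000; Quilla: 48,000; Tobias: 48,000; Odalys: 48,000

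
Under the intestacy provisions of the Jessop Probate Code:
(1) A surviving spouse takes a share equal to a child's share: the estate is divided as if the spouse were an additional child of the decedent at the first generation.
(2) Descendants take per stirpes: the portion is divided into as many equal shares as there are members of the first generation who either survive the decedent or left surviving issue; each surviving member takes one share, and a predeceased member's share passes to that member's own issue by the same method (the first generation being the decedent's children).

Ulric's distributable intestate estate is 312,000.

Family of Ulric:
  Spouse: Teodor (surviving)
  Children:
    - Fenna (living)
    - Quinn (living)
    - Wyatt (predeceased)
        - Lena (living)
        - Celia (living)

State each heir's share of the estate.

The spouse counts as an additional share at the children's level, so there are 4 primary shares of 78,000. Teodor takes one such share (78,000).
The children's combined portion (234,000) is divided into 3 shares of 78,000: Fenna and Quinn each take 78,000; Wyatt's 78,000 share passes to Wyatt's issue.
Wyatt's share (78,000) is divided into 2 shares of 39,000: Lena and Celia each take 39,000.

Teodor: 78,000; Fenna: 78,000; Quinn: 78,000; Lena: 39,000; Celia: 39,000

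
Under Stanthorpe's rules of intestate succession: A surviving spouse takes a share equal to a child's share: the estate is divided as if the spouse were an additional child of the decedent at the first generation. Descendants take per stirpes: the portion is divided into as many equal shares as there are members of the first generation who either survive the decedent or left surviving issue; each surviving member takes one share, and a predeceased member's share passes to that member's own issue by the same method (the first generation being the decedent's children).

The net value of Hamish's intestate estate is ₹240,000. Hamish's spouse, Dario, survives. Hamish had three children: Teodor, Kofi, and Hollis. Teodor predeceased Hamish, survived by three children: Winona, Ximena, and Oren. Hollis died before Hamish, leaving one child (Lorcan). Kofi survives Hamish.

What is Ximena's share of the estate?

The spouse counts as an additional share at the children's level, so there are 4 primary shares of ₹60,000. Dario takes one such share (₹60,000).
The children's combined portion (₹180,000) is divided into 3 shares of ₹60,000: Kofi takes ₹60,000; Teodor's ₹60,000 share passes to Teodor's issue; Hollis's ₹60,000 share passes to Hollis's issue.
Teodor's share (₹60,000) is divided into 3 shares of ₹20,000: Winona, Ximena, and Oren each take ₹20,000.
Hollis's share (₹60,000) passes entirely to Lorcan.

Ximena receives ₹20,000.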